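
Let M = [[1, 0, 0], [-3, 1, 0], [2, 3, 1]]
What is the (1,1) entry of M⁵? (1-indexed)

1

M = I + N where N = [[0, 0, 0], [-3, 0, 0], [2, 3, 0]] is strictly lower-triangular, so N³ = 0.
(I + N)⁵ = I + 5·N + 10·N² = [[1, 0, 0], [-15, 1, 0], [-80, 15, 1]].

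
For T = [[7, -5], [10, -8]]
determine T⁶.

[[-601, 665], [-1330, 1394]]

tr T = -1 and det T = -6, so the characteristic polynomial is λ² − (-1)λ + (-6) with roots 2 and -3.
Eigenvectors give P = [[1, -1], [1, -2]] with P⁻¹ = [[2, -1], [1, -1]], and T = P·diag(2, -3)·P⁻¹.
Then T⁶ = P·diag(64, 729)·P⁻¹ = [[64, -729], [64, -1458]] · [[2, -1], [1, -1]] = [[-601, 665], [-1330, 1394]].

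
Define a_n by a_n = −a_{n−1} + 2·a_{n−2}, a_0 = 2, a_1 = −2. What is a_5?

With companion matrix B = [[−1, 2], [1, 0]], [a_n, a_{n−1}]ᵀ = B·[a_{n−1}, a_{n−2}]ᵀ, so [a_5, a_4]ᵀ = B⁴·[a_1, a_0]ᵀ.
B⁴ = [[11, −10], [−5, 6]], giving [a_5, a_4]ᵀ = [[−42], [22]].

−42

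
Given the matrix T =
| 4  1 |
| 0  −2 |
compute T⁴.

T² = [[16, 2], [0, 4]]
T³ = [[64, 12], [0, −8]]
T⁴ = [[256, 40], [0, 16]]

[[256, 40], [0, 16]]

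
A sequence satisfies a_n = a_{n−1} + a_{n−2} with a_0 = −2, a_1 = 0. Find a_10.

−68

With companion matrix C = [[1, 1], [1, 0]], [a_n, a_{n−1}]ᵀ = C·[a_{n−1}, a_{n−2}]ᵀ, so [a_10, a_9]ᵀ = C⁹·[a_1, a_0]ᵀ.
C⁹ = [[55, 34], [34, 21]], giving [a_10, a_9]ᵀ = [[−68], [−42]].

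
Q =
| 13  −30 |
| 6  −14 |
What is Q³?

tr Q = −1 and det Q = −2, so the characteristic polynomial is λ² − (−1)λ + (−2) with roots −2 and 1.
Eigenvectors give P = [[2, −5], [1, −2]] with P⁻¹ = [[−2, 5], [−1, 2]], and Q = P·diag(−2, 1)·P⁻¹.
Then Q³ = P·diag(−8, 1)·P⁻¹ = [[−16, −5], [−8, −2]] · [[−2, 5], [−1, 2]] = [[37, −90], [18, −44]].

[[37, −90], [18, −44]]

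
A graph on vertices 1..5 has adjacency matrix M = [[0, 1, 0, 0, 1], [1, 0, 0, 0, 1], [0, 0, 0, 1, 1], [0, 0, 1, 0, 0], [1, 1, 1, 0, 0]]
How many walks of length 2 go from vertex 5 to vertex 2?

The number of length-2 walks from vertex 5 to vertex 2 is entry (5,2) of M², where M is the adjacency matrix.
M² = [[2, 1, 1, 0, 1], [1, 2, 1, 0, 1], [1, 1, 2, 0, 0], [0, 0, 0, 1, 1], [1, 1, 0, 1, 3]]

1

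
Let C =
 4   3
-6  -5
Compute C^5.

[[34, 33], [-66, -65]]

tr C = -1 and det C = -2, so the characteristic polynomial is λ² − (-1)λ + (-2) with roots -2 and 1.
Eigenvectors give P = [[1, 1], [-2, -1]] with P⁻¹ = [[-1, -1], [2, 1]], and C = P·diag(-2, 1)·P⁻¹.
Then C^5 = P·diag(-32, 1)·P⁻¹ = [[-32, 1], [64, -1]] · [[-1, -1], [2, 1]] = [[34, 33], [-66, -65]].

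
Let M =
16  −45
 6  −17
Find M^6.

[[−314, 945], [−126, 379]]

tr M = −1 and det M = −2, so the characteristic polynomial is λ² − (−1)λ + (−2) with roots −2 and 1.
Eigenvectors give P = [[−5, 3], [−2, 1]] with P⁻¹ = [[1, −3], [2, −5]], and M = P·diag(−2, 1)·P⁻¹.
Then M^6 = P·diag(64, 1)·P⁻¹ = [[−320, 3], [−128, 1]] · [[1, −3], [2, −5]] = [[−314, 945], [−126, 379]].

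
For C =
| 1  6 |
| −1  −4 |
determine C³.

[[13, 42], [−7, −22]]

tr C = −3 and det C = 2, so the characteristic polynomial is λ² − (−3)λ + (2) with roots −2 and −1.
Eigenvectors give P = [[2, −3], [−1, 1]] with P⁻¹ = [[−1, −3], [−1, −2]], and C = P·diag(−2, −1)·P⁻¹.
Then C³ = P·diag(−8, −1)·P⁻¹ = [[−16, 3], [8, −1]] · [[−1, −3], [−1, −2]] = [[13, 42], [−7, −22]].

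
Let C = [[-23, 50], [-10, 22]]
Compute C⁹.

[[-100463, 201950], [-40390, 81292]]

tr C = -1 and det C = -6, so the characteristic polynomial is λ² − (-1)λ + (-6) with roots -3 and 2.
Eigenvectors give P = [[5, 2], [2, 1]] with P⁻¹ = [[1, -2], [-2, 5]], and C = P·diag(-3, 2)·P⁻¹.
Then C⁹ = P·diag(-19683, 512)·P⁻¹ = [[-98415, 1024], [-39366, 512]] · [[1, -2], [-2, 5]] = [[-100463, 201950], [-40390, 81292]].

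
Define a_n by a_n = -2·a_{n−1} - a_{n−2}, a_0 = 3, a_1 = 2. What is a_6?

-27

With companion matrix B = [[-2, -1], [1, 0]], [a_n, a_{n−1}]ᵀ = B·[a_{n−1}, a_{n−2}]ᵀ, so [a_6, a_5]ᵀ = B⁵·[a_1, a_0]ᵀ.
B⁵ = [[-6, -5], [5, 4]], giving [a_6, a_5]ᵀ = [[-27], [22]].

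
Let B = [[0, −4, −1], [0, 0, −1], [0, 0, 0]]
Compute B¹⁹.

[[0, 0, 0], [0, 0, 0], [0, 0, 0]]

B is strictly triangular, hence nilpotent: B³ = 0, so B¹⁹ = 0.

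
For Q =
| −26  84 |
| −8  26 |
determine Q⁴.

[[16, 0], [0, 16]]

tr Q = 0 and det Q = −4, so the characteristic polynomial is λ² − (0)λ + (−4) with roots 2 and −2.
Eigenvectors give P = [[3, −7], [1, −2]] with P⁻¹ = [[−2, 7], [−1, 3]], and Q = P·diag(2, −2)·P⁻¹.
Then Q⁴ = P·diag(16, 16)·P⁻¹ = [[48, −112], [16, −32]] · [[−2, 7], [−1, 3]] = [[16, 0], [0, 16]].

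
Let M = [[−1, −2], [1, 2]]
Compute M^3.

M² = M (a projection; rank 1, trace 1), so M^3 = M.

[[−1, −2], [1, 2]]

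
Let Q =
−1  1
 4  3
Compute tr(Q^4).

Q^2 = [[5, 2], [8, 13]]
Q^3 = [[3, 11], [44, 47]]
Q^4 = [[41, 36], [144, 185]]

226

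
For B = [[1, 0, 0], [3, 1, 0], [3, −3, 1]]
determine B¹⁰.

B = I + N where N = [[0, 0, 0], [3, 0, 0], [3, −3, 0]] is strictly lower-triangular, so N³ = 0.
(I + N)¹⁰ = I + 10·N + 45·N² = [[1, 0, 0], [30, 1, 0], [−375, −30, 1]].

[[1, 0, 0], [30, 1, 0], [−375, −30, 1]]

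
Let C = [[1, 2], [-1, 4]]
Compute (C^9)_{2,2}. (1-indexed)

38854

tr C = 5 and det C = 6, so the characteristic polynomial is λ² − (5)λ + (6) with roots 2 and 3.
Eigenvectors give P = [[2, -1], [1, -1]] with P⁻¹ = [[1, -1], [1, -2]], and C = P·diag(2, 3)·P⁻¹.
Then C^9 = P·diag(512, 19683)·P⁻¹ = [[1024, -19683], [512, -19683]] · [[1, -1], [1, -2]] = [[-18659, 38342], [-19171, 38854]].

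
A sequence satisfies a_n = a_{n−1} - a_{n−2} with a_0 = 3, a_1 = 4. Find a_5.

With companion matrix B = [[1, -1], [1, 0]], [a_n, a_{n−1}]ᵀ = B·[a_{n−1}, a_{n−2}]ᵀ, so [a_5, a_4]ᵀ = B⁴·[a_1, a_0]ᵀ.
B⁴ = [[-1, 1], [-1, 0]], giving [a_5, a_4]ᵀ = [[-1], [-4]].

-1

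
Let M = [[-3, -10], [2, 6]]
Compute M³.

tr M = 3 and det M = 2, so the characteristic polynomial is λ² − (3)λ + (2) with roots 1 and 2.
Eigenvectors give P = [[5, -2], [-2, 1]] with P⁻¹ = [[1, 2], [2, 5]], and M = P·diag(1, 2)·P⁻¹.
Then M³ = P·diag(1, 8)·P⁻¹ = [[5, -16], [-2, 8]] · [[1, 2], [2, 5]] = [[-27, -70], [14, 36]].

[[-27, -70], [14, 36]]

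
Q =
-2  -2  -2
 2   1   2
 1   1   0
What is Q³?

Q² = [[-2, 0, 0], [0, -1, -2], [0, -1, 0]]
Q³ = [[4, 4, 4], [-4, -3, -2], [-2, -1, -2]]

[[4, 4, 4], [-4, -3, -2], [-2, -1, -2]]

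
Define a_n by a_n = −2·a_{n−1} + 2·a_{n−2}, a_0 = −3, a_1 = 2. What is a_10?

With companion matrix B = [[−2, 2], [1, 0]], [a_n, a_{n−1}]ᵀ = B·[a_{n−1}, a_{n−2}]ᵀ, so [a_10, a_9]ᵀ = B^9·[a_1, a_0]ᵀ.
B^9 = [[−6688, 4896], [2448, −1792]], giving [a_10, a_9]ᵀ = [[−28064], [10272]].

−28064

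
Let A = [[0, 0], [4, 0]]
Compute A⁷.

[[0, 0], [0, 0]]

A is strictly triangular, hence nilpotent: A² = 0, so A⁷ = 0.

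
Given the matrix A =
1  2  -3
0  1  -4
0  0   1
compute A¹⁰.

A = I + N where N = [[0, 2, -3], [0, 0, -4], [0, 0, 0]] is strictly upper-triangular, so N³ = 0.
(I + N)¹⁰ = I + 10·N + 45·N² = [[1, 20, -390], [0, 1, -40], [0, 0, 1]].

[[1, 20, -390], [0, 1, -40], [0, 0, 1]]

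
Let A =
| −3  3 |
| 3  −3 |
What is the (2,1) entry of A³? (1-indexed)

A² = [[18, −18], [−18, 18]]
A³ = [[−108, 108], [108, −108]]

108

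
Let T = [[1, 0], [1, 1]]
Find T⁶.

T = I + N where N = [[0, 0], [1, 0]] is strictly lower-triangular, so N² = 0.
(I + N)⁶ = I + 6·N = [[1, 0], [6, 1]].

[[1, 0], [6, 1]]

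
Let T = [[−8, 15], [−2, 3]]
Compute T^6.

[[4054, −9975], [1330, −3261]]

tr T = −5 and det T = 6, so the characteristic polynomial is λ² − (−5)λ + (6) with roots −3 and −2.
Eigenvectors give P = [[3, −5], [1, −2]] with P⁻¹ = [[2, −5], [1, −3]], and T = P·diag(−3, −2)·P⁻¹.
Then T^6 = P·diag(729, 64)·P⁻¹ = [[2187, −320], [729, −128]] · [[2, −5], [1, −3]] = [[4054, −9975], [1330, −3261]].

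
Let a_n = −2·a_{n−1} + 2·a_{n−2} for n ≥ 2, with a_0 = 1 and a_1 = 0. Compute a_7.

−240

With companion matrix Q = [[−2, 2], [1, 0]], [a_n, a_{n−1}]ᵀ = Q·[a_{n−1}, a_{n−2}]ᵀ, so [a_7, a_6]ᵀ = Q^6·[a_1, a_0]ᵀ.
Q^6 = [[328, −240], [−120, 88]], giving [a_7, a_6]ᵀ = [[−240], [88]].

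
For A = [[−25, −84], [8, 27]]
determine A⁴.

[[−479, −1680], [160, 561]]

tr A = 2 and det A = −3, so the characteristic polynomial is λ² − (2)λ + (−3) with roots 3 and −1.
Eigenvectors give P = [[−3, −7], [1, 2]] with P⁻¹ = [[2, 7], [−1, −3]], and A = P·diag(3, −1)·P⁻¹.
Then A⁴ = P·diag(81, 1)·P⁻¹ = [[−243, −7], [81, 2]] · [[2, 7], [−1, −3]] = [[−479, −1680], [160, 561]].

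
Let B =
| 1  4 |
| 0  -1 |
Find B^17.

[[1, 4], [0, -1]]

B² = I (check: tr B = 0 and det B = -1), so B^17 = B since 17 is odd.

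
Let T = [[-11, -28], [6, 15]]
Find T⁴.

[[-479, -1120], [240, 561]]

tr T = 4 and det T = 3, so the characteristic polynomial is λ² − (4)λ + (3) with roots 3 and 1.
Eigenvectors give P = [[-2, -7], [1, 3]] with P⁻¹ = [[3, 7], [-1, -2]], and T = P·diag(3, 1)·P⁻¹.
Then T⁴ = P·diag(81, 1)·P⁻¹ = [[-162, -7], [81, 3]] · [[3, 7], [-1, -2]] = [[-479, -1120], [240, 561]].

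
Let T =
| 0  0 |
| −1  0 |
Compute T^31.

T is strictly triangular, hence nilpotent: T^2 = 0, so T^31 = 0.

[[0, 0], [0, 0]]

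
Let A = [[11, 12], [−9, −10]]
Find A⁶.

tr A = 1 and det A = −2, so the characteristic polynomial is λ² − (1)λ + (−2) with roots 2 and −1.
Eigenvectors give P = [[4, −1], [−3, 1]] with P⁻¹ = [[1, 1], [3, 4]], and A = P·diag(2, −1)·P⁻¹.
Then A⁶ = P·diag(64, 1)·P⁻¹ = [[256, −1], [−192, 1]] · [[1, 1], [3, 4]] = [[253, 252], [−189, −188]].

[[253, 252], [−189, −188]]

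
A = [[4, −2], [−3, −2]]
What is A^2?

[[22, −4], [−6, 10]]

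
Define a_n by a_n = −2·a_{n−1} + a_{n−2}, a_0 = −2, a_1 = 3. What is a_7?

With companion matrix A = [[−2, 1], [1, 0]], [a_n, a_{n−1}]ᵀ = A·[a_{n−1}, a_{n−2}]ᵀ, so [a_7, a_6]ᵀ = A^6·[a_1, a_0]ᵀ.
A^6 = [[169, −70], [−70, 29]], giving [a_7, a_6]ᵀ = [[647], [−268]].

647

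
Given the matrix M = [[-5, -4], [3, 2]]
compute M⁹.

[[-2045, -2044], [1533, 1532]]

tr M = -3 and det M = 2, so the characteristic polynomial is λ² − (-3)λ + (2) with roots -2 and -1.
Eigenvectors give P = [[4, -1], [-3, 1]] with P⁻¹ = [[1, 1], [3, 4]], and M = P·diag(-2, -1)·P⁻¹.
Then M⁹ = P·diag(-512, -1)·P⁻¹ = [[-2048, 1], [1536, -1]] · [[1, 1], [3, 4]] = [[-2045, -2044], [1533, 1532]].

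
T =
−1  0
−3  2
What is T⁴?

[[1, 0], [−15, 16]]

tr T = 1 and det T = −2, so the characteristic polynomial is λ² − (1)λ + (−2) with roots 2 and −1.
Eigenvectors give P = [[0, 1], [1, 1]] with P⁻¹ = [[−1, 1], [1, 0]], and T = P·diag(2, −1)·P⁻¹.
Then T⁴ = P·diag(16, 1)·P⁻¹ = [[0, 1], [16, 1]] · [[−1, 1], [1, 0]] = [[1, 0], [−15, 16]].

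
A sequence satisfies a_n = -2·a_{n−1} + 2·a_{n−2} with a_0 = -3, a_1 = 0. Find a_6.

-264

With companion matrix M = [[-2, 2], [1, 0]], [a_n, a_{n−1}]ᵀ = M·[a_{n−1}, a_{n−2}]ᵀ, so [a_6, a_5]ᵀ = M⁵·[a_1, a_0]ᵀ.
M⁵ = [[-120, 88], [44, -32]], giving [a_6, a_5]ᵀ = [[-264], [96]].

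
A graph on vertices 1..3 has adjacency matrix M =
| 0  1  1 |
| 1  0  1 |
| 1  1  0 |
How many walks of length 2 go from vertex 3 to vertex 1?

The number of length-2 walks from vertex 3 to vertex 1 is entry (3,1) of M², where M is the adjacency matrix.
M² = [[2, 1, 1], [1, 2, 1], [1, 1, 2]]

1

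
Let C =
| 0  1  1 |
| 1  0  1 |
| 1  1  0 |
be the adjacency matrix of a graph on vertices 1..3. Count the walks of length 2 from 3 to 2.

1

The number of length-2 walks from vertex 3 to vertex 2 is entry (3,2) of C², where C is the adjacency matrix.
C² = [[2, 1, 1], [1, 2, 1], [1, 1, 2]]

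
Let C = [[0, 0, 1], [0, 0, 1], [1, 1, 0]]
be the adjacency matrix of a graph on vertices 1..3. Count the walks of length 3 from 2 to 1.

The number of length-3 walks from vertex 2 to vertex 1 is entry (2,1) of C³, where C is the adjacency matrix.
C² = [[1, 1, 0], [1, 1, 0], [0, 0, 2]]
C³ = [[0, 0, 2], [0, 0, 2], [2, 2, 0]]

0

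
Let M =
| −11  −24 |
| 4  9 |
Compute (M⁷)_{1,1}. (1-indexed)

−6563

tr M = −2 and det M = −3, so the characteristic polynomial is λ² − (−2)λ + (−3) with roots −3 and 1.
Eigenvectors give P = [[−3, −2], [1, 1]] with P⁻¹ = [[−1, −2], [1, 3]], and M = P·diag(−3, 1)·P⁻¹.
Then M⁷ = P·diag(−2187, 1)·P⁻¹ = [[6561, −2], [−2187, 1]] · [[−1, −2], [1, 3]] = [[−6563, −13128], [2188, 4377]].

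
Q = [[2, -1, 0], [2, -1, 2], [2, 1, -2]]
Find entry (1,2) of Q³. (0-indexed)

Q² = [[2, -1, -2], [6, 1, -6], [2, -5, 6]]
Q³ = [[-2, -3, 2], [2, -13, 14], [6, 9, -22]]

14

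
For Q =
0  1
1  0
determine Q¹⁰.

[[1, 0], [0, 1]]

Q² = I (check: tr Q = 0 and det Q = -1), so Q¹⁰ = I since 10 is even.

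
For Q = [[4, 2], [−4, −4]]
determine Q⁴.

Q² = [[8, 0], [0, 8]]
Q³ = [[32, 16], [−32, −32]]
Q⁴ = [[64, 0], [0, 64]]

[[64, 0], [0, 64]]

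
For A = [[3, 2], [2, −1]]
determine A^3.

[[47, 22], [22, 3]]

A^2 = [[13, 4], [4, 5]]
A^3 = [[47, 22], [22, 3]]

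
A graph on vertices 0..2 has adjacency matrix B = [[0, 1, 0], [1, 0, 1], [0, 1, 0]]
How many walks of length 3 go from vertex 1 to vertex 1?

0

The number of length-3 walks from vertex 1 to vertex 1 is entry (1,1) of B³, where B is the adjacency matrix.
B² = [[1, 0, 1], [0, 2, 0], [1, 0, 1]]
B³ = [[0, 2, 0], [2, 0, 2], [0, 2, 0]]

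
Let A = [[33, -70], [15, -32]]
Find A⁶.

tr A = 1 and det A = -6, so the characteristic polynomial is λ² − (1)λ + (-6) with roots 3 and -2.
Eigenvectors give P = [[7, 2], [3, 1]] with P⁻¹ = [[1, -2], [-3, 7]], and A = P·diag(3, -2)·P⁻¹.
Then A⁶ = P·diag(729, 64)·P⁻¹ = [[5103, 128], [2187, 64]] · [[1, -2], [-3, 7]] = [[4719, -9310], [1995, -3926]].

[[4719, -9310], [1995, -3926]]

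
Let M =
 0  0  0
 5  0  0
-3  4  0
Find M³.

[[0, 0, 0], [0, 0, 0], [0, 0, 0]]

M is strictly triangular, hence nilpotent: M³ = 0, so M³ = 0.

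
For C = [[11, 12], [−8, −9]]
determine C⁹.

tr C = 2 and det C = −3, so the characteristic polynomial is λ² − (2)λ + (−3) with roots −1 and 3.
Eigenvectors give P = [[−1, 3], [1, −2]] with P⁻¹ = [[2, 3], [1, 1]], and C = P·diag(−1, 3)·P⁻¹.
Then C⁹ = P·diag(−1, 19683)·P⁻¹ = [[1, 59049], [−1, −39366]] · [[2, 3], [1, 1]] = [[59051, 59052], [−39368, −39369]].

[[59051, 59052], [−39368, −39369]]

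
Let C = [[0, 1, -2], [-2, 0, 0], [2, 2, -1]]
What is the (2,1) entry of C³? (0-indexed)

C² = [[-6, -4, 2], [0, -2, 4], [-6, 0, -3]]
C³ = [[12, -2, 10], [12, 8, -4], [-6, -12, 15]]

-12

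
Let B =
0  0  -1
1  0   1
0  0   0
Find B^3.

[[0, 0, 0], [0, 0, 0], [0, 0, 0]]

B^2 = [[0, 0, 0], [0, 0, -1], [0, 0, 0]]
B^3 = [[0, 0, 0], [0, 0, 0], [0, 0, 0]]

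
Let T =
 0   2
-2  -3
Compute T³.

T² = [[-4, -6], [6, 5]]
T³ = [[12, 10], [-10, -3]]

[[12, 10], [-10, -3]]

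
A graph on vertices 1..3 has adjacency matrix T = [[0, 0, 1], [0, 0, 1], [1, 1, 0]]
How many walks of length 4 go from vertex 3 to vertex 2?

0

The number of length-4 walks from vertex 3 to vertex 2 is entry (3,2) of T^4, where T is the adjacency matrix.
T^2 = [[1, 1, 0], [1, 1, 0], [0, 0, 2]]
T^3 = [[0, 0, 2], [0, 0, 2], [2, 2, 0]]
T^4 = [[2, 2, 0], [2, 2, 0], [0, 0, 4]]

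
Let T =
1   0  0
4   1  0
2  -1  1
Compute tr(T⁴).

T = I + N where N = [[0, 0, 0], [4, 0, 0], [2, -1, 0]] is strictly lower-triangular, so N³ = 0.
(I + N)⁴ = I + 4·N + 6·N² = [[1, 0, 0], [16, 1, 0], [-16, -4, 1]].

3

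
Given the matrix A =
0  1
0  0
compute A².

[[0, 0], [0, 0]]

A is strictly triangular, hence nilpotent: A² = 0, so A² = 0.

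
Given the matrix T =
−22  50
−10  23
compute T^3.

[[−148, 350], [−70, 167]]

tr T = 1 and det T = −6, so the characteristic polynomial is λ² − (1)λ + (−6) with roots 3 and −2.
Eigenvectors give P = [[2, 5], [1, 2]] with P⁻¹ = [[−2, 5], [1, −2]], and T = P·diag(3, −2)·P⁻¹.
Then T^3 = P·diag(27, −8)·P⁻¹ = [[54, −40], [27, −16]] · [[−2, 5], [1, −2]] = [[−148, 350], [−70, 167]].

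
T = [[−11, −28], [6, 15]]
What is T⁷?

[[−13115, −30604], [6558, 15303]]

tr T = 4 and det T = 3, so the characteristic polynomial is λ² − (4)λ + (3) with roots 3 and 1.
Eigenvectors give P = [[−2, 7], [1, −3]] with P⁻¹ = [[3, 7], [1, 2]], and T = P·diag(3, 1)·P⁻¹.
Then T⁷ = P·diag(2187, 1)·P⁻¹ = [[−4374, 7], [2187, −3]] · [[3, 7], [1, 2]] = [[−13115, −30604], [6558, 15303]].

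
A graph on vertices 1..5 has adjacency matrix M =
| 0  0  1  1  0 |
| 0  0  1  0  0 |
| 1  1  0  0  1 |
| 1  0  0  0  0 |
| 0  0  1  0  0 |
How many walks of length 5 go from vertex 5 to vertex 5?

0

The number of length-5 walks from vertex 5 to vertex 5 is entry (5,5) of M^5, where M is the adjacency matrix.
M^2 = [[2, 1, 0, 0, 1], [1, 1, 0, 0, 1], [0, 0, 3, 1, 0], [0, 0, 1, 1, 0], [1, 1, 0, 0, 1]]
M^3 = [[0, 0, 4, 2, 0], [0, 0, 3, 1, 0], [4, 3, 0, 0, 3], [2, 1, 0, 0, 1], [0, 0, 3, 1, 0]]
M^4 = [[6, 4, 0, 0, 4], [4, 3, 0, 0, 3], [0, 0, 10, 4, 0], [0, 0, 4, 2, 0], [4, 3, 0, 0, 3]]
M^5 = [[0, 0, 14, 6, 0], [0, 0, 10, 4, 0], [14, 10, 0, 0, 10], [6, 4, 0, 0, 4], [0, 0, 10, 4, 0]]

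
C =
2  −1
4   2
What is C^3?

[[−16, −8], [32, −16]]

C^2 = [[0, −4], [16, 0]]
C^3 = [[−16, −8], [32, −16]]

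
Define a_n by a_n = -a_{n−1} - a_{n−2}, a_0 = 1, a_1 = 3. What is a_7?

3

With companion matrix T = [[-1, -1], [1, 0]], [a_n, a_{n−1}]ᵀ = T·[a_{n−1}, a_{n−2}]ᵀ, so [a_7, a_6]ᵀ = T⁶·[a_1, a_0]ᵀ.
T⁶ = [[1, 0], [0, 1]], giving [a_7, a_6]ᵀ = [[3], [1]].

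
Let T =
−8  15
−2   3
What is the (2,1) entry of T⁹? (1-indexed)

tr T = −5 and det T = 6, so the characteristic polynomial is λ² − (−5)λ + (6) with roots −3 and −2.
Eigenvectors give P = [[3, −5], [1, −2]] with P⁻¹ = [[2, −5], [1, −3]], and T = P·diag(−3, −2)·P⁻¹.
Then T⁹ = P·diag(−19683, −512)·P⁻¹ = [[−59049, 2560], [−19683, 1024]] · [[2, −5], [1, −3]] = [[−115538, 287565], [−38342, 95343]].

−38342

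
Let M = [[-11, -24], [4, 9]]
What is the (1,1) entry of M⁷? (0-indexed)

4377

tr M = -2 and det M = -3, so the characteristic polynomial is λ² − (-2)λ + (-3) with roots -3 and 1.
Eigenvectors give P = [[-3, -2], [1, 1]] with P⁻¹ = [[-1, -2], [1, 3]], and M = P·diag(-3, 1)·P⁻¹.
Then M⁷ = P·diag(-2187, 1)·P⁻¹ = [[6561, -2], [-2187, 1]] · [[-1, -2], [1, 3]] = [[-6563, -13128], [2188, 4377]].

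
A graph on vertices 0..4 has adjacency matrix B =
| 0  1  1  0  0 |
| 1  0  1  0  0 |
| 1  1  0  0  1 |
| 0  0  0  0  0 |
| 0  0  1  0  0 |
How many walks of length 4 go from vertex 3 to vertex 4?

0

The number of length-4 walks from vertex 3 to vertex 4 is entry (3,4) of B^4, where B is the adjacency matrix.
B^2 = [[2, 1, 1, 0, 1], [1, 2, 1, 0, 1], [1, 1, 3, 0, 0], [0, 0, 0, 0, 0], [1, 1, 0, 0, 1]]
B^3 = [[2, 3, 4, 0, 1], [3, 2, 4, 0, 1], [4, 4, 2, 0, 3], [0, 0, 0, 0, 0], [1, 1, 3, 0, 0]]
B^4 = [[7, 6, 6, 0, 4], [6, 7, 6, 0, 4], [6, 6, 11, 0, 2], [0, 0, 0, 0, 0], [4, 4, 2, 0, 3]]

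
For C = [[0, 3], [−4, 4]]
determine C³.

[[−48, 12], [−16, −32]]

C² = [[−12, 12], [−16, 4]]
C³ = [[−48, 12], [−16, −32]]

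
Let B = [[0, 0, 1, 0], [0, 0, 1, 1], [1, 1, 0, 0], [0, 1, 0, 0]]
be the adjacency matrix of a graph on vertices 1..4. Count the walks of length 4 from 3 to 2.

0

The number of length-4 walks from vertex 3 to vertex 2 is entry (3,2) of B⁴, where B is the adjacency matrix.
B² = [[1, 1, 0, 0], [1, 2, 0, 0], [0, 0, 2, 1], [0, 0, 1, 1]]
B³ = [[0, 0, 2, 1], [0, 0, 3, 2], [2, 3, 0, 0], [1, 2, 0, 0]]
B⁴ = [[2, 3, 0, 0], [3, 5, 0, 0], [0, 0, 5, 3], [0, 0, 3, 2]]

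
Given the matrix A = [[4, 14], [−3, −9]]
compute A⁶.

[[−3926, −9310], [1995, 4719]]

tr A = −5 and det A = 6, so the characteristic polynomial is λ² − (−5)λ + (6) with roots −3 and −2.
Eigenvectors give P = [[2, −7], [−1, 3]] with P⁻¹ = [[−3, −7], [−1, −2]], and A = P·diag(−3, −2)·P⁻¹.
Then A⁶ = P·diag(729, 64)·P⁻¹ = [[1458, −448], [−729, 192]] · [[−3, −7], [−1, −2]] = [[−3926, −9310], [1995, 4719]].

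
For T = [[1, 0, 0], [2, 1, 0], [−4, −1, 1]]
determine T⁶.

[[1, 0, 0], [12, 1, 0], [−54, −6, 1]]

T = I + N where N = [[0, 0, 0], [2, 0, 0], [−4, −1, 0]] is strictly lower-triangular, so N³ = 0.
(I + N)⁶ = I + 6·N + 15·N² = [[1, 0, 0], [12, 1, 0], [−54, −6, 1]].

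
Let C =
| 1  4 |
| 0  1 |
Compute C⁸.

[[1, 32], [0, 1]]

C = I + N where N = [[0, 4], [0, 0]] is strictly upper-triangular, so N² = 0.
(I + N)⁸ = I + 8·N = [[1, 32], [0, 1]].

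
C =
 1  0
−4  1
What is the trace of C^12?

2

C = I + N where N = [[0, 0], [−4, 0]] is strictly lower-triangular, so N^2 = 0.
(I + N)^12 = I + 12·N = [[1, 0], [−48, 1]].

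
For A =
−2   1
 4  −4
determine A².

[[8, −6], [−24, 20]]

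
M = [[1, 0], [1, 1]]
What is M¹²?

[[1, 0], [12, 1]]

M = I + N where N = [[0, 0], [1, 0]] is strictly lower-triangular, so N² = 0.
(I + N)¹² = I + 12·N = [[1, 0], [12, 1]].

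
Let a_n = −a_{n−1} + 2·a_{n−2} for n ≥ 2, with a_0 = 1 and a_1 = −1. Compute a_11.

With companion matrix M = [[−1, 2], [1, 0]], [a_n, a_{n−1}]ᵀ = M·[a_{n−1}, a_{n−2}]ᵀ, so [a_11, a_10]ᵀ = M^10·[a_1, a_0]ᵀ.
M^10 = [[683, −682], [−341, 342]], giving [a_11, a_10]ᵀ = [[−1365], [683]].

−1365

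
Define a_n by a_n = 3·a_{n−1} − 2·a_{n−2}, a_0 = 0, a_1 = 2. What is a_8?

With companion matrix T = [[3, −2], [1, 0]], [a_n, a_{n−1}]ᵀ = T·[a_{n−1}, a_{n−2}]ᵀ, so [a_8, a_7]ᵀ = T^7·[a_1, a_0]ᵀ.
T^7 = [[255, −254], [127, −126]], giving [a_8, a_7]ᵀ = [[510], [254]].

510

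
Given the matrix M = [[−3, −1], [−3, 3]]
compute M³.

M² = [[12, 0], [0, 12]]
M³ = [[−36, −12], [−36, 36]]

[[−36, −12], [−36, 36]]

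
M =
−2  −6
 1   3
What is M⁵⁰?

M² = M (a projection; rank 1, trace 1), so M⁵⁰ = M.

[[−2, −6], [1, 3]]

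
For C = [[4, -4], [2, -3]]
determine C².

[[8, -4], [2, 1]]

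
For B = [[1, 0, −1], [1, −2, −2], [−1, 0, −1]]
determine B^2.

[[2, 0, 0], [1, 4, 5], [0, 0, 2]]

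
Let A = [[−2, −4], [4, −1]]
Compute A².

[[−12, 12], [−12, −15]]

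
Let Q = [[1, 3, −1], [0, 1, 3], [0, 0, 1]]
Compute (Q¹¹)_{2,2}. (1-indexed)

1

Q = I + N where N = [[0, 3, −1], [0, 0, 3], [0, 0, 0]] is strictly upper-triangular, so N³ = 0.
(I + N)¹¹ = I + 11·N + 55·N² = [[1, 33, 484], [0, 1, 33], [0, 0, 1]].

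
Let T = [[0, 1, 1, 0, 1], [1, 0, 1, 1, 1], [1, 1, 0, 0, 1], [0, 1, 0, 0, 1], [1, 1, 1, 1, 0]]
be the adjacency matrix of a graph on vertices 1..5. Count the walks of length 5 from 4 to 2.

67

The number of length-5 walks from vertex 4 to vertex 2 is entry (4,2) of T⁵, where T is the adjacency matrix.
T² = [[3, 2, 2, 2, 2], [2, 4, 2, 1, 3], [2, 2, 3, 2, 2], [2, 1, 2, 2, 1], [2, 3, 2, 1, 4]]
T³ = [[6, 9, 7, 4, 9], [9, 8, 9, 7, 9], [7, 9, 6, 4, 9], [4, 7, 4, 2, 7], [9, 9, 9, 7, 8]]
T⁴ = [[25, 26, 24, 18, 26], [26, 34, 26, 17, 33], [24, 26, 25, 18, 26], [18, 17, 18, 14, 17], [26, 33, 26, 17, 34]]
T⁵ = [[76, 93, 77, 52, 93], [93, 102, 93, 67, 103], [77, 93, 76, 52, 93], [52, 67, 52, 34, 67], [93, 103, 93, 67, 102]]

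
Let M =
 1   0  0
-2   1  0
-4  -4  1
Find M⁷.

M = I + N where N = [[0, 0, 0], [-2, 0, 0], [-4, -4, 0]] is strictly lower-triangular, so N³ = 0.
(I + N)⁷ = I + 7·N + 21·N² = [[1, 0, 0], [-14, 1, 0], [140, -28, 1]].

[[1, 0, 0], [-14, 1, 0], [140, -28, 1]]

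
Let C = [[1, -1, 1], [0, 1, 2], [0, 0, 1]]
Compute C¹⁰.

[[1, -10, -80], [0, 1, 20], [0, 0, 1]]

C = I + N where N = [[0, -1, 1], [0, 0, 2], [0, 0, 0]] is strictly upper-triangular, so N³ = 0.
(I + N)¹⁰ = I + 10·N + 45·N² = [[1, -10, -80], [0, 1, 20], [0, 0, 1]].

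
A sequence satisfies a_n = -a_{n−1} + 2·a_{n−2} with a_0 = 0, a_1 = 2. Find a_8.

-170

With companion matrix Q = [[-1, 2], [1, 0]], [a_n, a_{n−1}]ᵀ = Q·[a_{n−1}, a_{n−2}]ᵀ, so [a_8, a_7]ᵀ = Q⁷·[a_1, a_0]ᵀ.
Q⁷ = [[-85, 86], [43, -42]], giving [a_8, a_7]ᵀ = [[-170], [86]].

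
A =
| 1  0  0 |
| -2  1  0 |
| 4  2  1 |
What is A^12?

[[1, 0, 0], [-24, 1, 0], [-216, 24, 1]]

A = I + N where N = [[0, 0, 0], [-2, 0, 0], [4, 2, 0]] is strictly lower-triangular, so N^3 = 0.
(I + N)^12 = I + 12·N + 66·N^2 = [[1, 0, 0], [-24, 1, 0], [-216, 24, 1]].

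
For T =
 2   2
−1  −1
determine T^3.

T² = T (a projection; rank 1, trace 1), so T^3 = T.

[[2, 2], [−1, −1]]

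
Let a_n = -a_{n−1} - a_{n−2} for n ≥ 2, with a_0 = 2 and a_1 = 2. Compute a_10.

2

With companion matrix C = [[-1, -1], [1, 0]], [a_n, a_{n−1}]ᵀ = C·[a_{n−1}, a_{n−2}]ᵀ, so [a_10, a_9]ᵀ = C⁹·[a_1, a_0]ᵀ.
C⁹ = [[1, 0], [0, 1]], giving [a_10, a_9]ᵀ = [[2], [2]].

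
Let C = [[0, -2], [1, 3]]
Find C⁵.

[[-30, -62], [31, 63]]

tr C = 3 and det C = 2, so the characteristic polynomial is λ² − (3)λ + (2) with roots 2 and 1.
Eigenvectors give P = [[-1, -2], [1, 1]] with P⁻¹ = [[1, 2], [-1, -1]], and C = P·diag(2, 1)·P⁻¹.
Then C⁵ = P·diag(32, 1)·P⁻¹ = [[-32, -2], [32, 1]] · [[1, 2], [-1, -1]] = [[-30, -62], [31, 63]].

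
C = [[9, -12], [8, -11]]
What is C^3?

tr C = -2 and det C = -3, so the characteristic polynomial is λ² − (-2)λ + (-3) with roots 1 and -3.
Eigenvectors give P = [[3, -1], [2, -1]] with P⁻¹ = [[1, -1], [2, -3]], and C = P·diag(1, -3)·P⁻¹.
Then C^3 = P·diag(1, -27)·P⁻¹ = [[3, 27], [2, 27]] · [[1, -1], [2, -3]] = [[57, -84], [56, -83]].

[[57, -84], [56, -83]]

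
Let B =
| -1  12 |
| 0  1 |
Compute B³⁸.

B² = I (check: tr B = 0 and det B = -1), so B³⁸ = I since 38 is even.

[[1, 0], [0, 1]]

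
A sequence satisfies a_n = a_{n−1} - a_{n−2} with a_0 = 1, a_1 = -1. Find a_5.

With companion matrix T = [[1, -1], [1, 0]], [a_n, a_{n−1}]ᵀ = T·[a_{n−1}, a_{n−2}]ᵀ, so [a_5, a_4]ᵀ = T⁴·[a_1, a_0]ᵀ.
T⁴ = [[-1, 1], [-1, 0]], giving [a_5, a_4]ᵀ = [[2], [1]].

2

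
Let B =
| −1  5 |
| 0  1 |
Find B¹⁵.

B² = I (check: tr B = 0 and det B = −1), so B¹⁵ = B since 15 is odd.

[[−1, 5], [0, 1]]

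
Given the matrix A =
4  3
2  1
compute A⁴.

[[634, 435], [290, 199]]

A² = [[22, 15], [10, 7]]
A³ = [[118, 81], [54, 37]]
A⁴ = [[634, 435], [290, 199]]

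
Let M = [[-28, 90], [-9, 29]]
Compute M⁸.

[[-2294, 7650], [-765, 2551]]

tr M = 1 and det M = -2, so the characteristic polynomial is λ² − (1)λ + (-2) with roots 2 and -1.
Eigenvectors give P = [[-3, -10], [-1, -3]] with P⁻¹ = [[3, -10], [-1, 3]], and M = P·diag(2, -1)·P⁻¹.
Then M⁸ = P·diag(256, 1)·P⁻¹ = [[-768, -10], [-256, -3]] · [[3, -10], [-1, 3]] = [[-2294, 7650], [-765, 2551]].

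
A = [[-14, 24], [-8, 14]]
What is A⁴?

tr A = 0 and det A = -4, so the characteristic polynomial is λ² − (0)λ + (-4) with roots -2 and 2.
Eigenvectors give P = [[-2, 3], [-1, 2]] with P⁻¹ = [[-2, 3], [-1, 2]], and A = P·diag(-2, 2)·P⁻¹.
Then A⁴ = P·diag(16, 16)·P⁻¹ = [[-32, 48], [-16, 32]] · [[-2, 3], [-1, 2]] = [[16, 0], [0, 16]].

[[16, 0], [0, 16]]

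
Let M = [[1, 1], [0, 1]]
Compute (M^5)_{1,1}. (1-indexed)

M = I + N where N = [[0, 1], [0, 0]] is strictly upper-triangular, so N^2 = 0.
(I + N)^5 = I + 5·N = [[1, 5], [0, 1]].

1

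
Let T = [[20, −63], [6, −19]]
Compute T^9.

tr T = 1 and det T = −2, so the characteristic polynomial is λ² − (1)λ + (−2) with roots −1 and 2.
Eigenvectors give P = [[3, 7], [1, 2]] with P⁻¹ = [[−2, 7], [1, −3]], and T = P·diag(−1, 2)·P⁻¹.
Then T^9 = P·diag(−1, 512)·P⁻¹ = [[−3, 3584], [−1, 1024]] · [[−2, 7], [1, −3]] = [[3590, −10773], [1026, −3079]].

[[3590, −10773], [1026, −3079]]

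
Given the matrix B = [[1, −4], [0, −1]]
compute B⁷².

[[1, 0], [0, 1]]

B² = I (check: tr B = 0 and det B = −1), so B⁷² = I since 72 is even.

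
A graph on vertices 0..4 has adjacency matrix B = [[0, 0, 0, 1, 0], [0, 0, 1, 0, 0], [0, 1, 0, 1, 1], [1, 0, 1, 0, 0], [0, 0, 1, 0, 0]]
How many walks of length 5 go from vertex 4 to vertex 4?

The number of length-5 walks from vertex 4 to vertex 4 is entry (4,4) of B⁵, where B is the adjacency matrix.
B² = [[1, 0, 1, 0, 0], [0, 1, 0, 1, 1], [1, 0, 3, 0, 0], [0, 1, 0, 2, 1], [0, 1, 0, 1, 1]]
B³ = [[0, 1, 0, 2, 1], [1, 0, 3, 0, 0], [0, 3, 0, 4, 3], [2, 0, 4, 0, 0], [1, 0, 3, 0, 0]]
B⁴ = [[2, 0, 4, 0, 0], [0, 3, 0, 4, 3], [4, 0, 10, 0, 0], [0, 4, 0, 6, 4], [0, 3, 0, 4, 3]]
B⁵ = [[0, 4, 0, 6, 4], [4, 0, 10, 0, 0], [0, 10, 0, 14, 10], [6, 0, 14, 0, 0], [4, 0, 10, 0, 0]]

0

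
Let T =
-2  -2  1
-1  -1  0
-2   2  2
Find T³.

T² = [[4, 8, 0], [3, 3, -1], [-2, 6, 2]]
T³ = [[-16, -16, 4], [-7, -11, 1], [-6, 2, 2]]

[[-16, -16, 4], [-7, -11, 1], [-6, 2, 2]]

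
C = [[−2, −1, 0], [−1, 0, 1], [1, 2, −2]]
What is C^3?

[[−13, −7, 4], [−11, −7, 7], [23, 18, −17]]

C^2 = [[5, 2, −1], [3, 3, −2], [−6, −5, 6]]
C^3 = [[−13, −7, 4], [−11, −7, 7], [23, 18, −17]]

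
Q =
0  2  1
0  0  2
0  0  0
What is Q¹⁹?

Q is strictly triangular, hence nilpotent: Q³ = 0, so Q¹⁹ = 0.

[[0, 0, 0], [0, 0, 0], [0, 0, 0]]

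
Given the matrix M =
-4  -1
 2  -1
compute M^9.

[[-38854, -19171], [38342, 18659]]

tr M = -5 and det M = 6, so the characteristic polynomial is λ² − (-5)λ + (6) with roots -2 and -3.
Eigenvectors give P = [[-1, -1], [2, 1]] with P⁻¹ = [[1, 1], [-2, -1]], and M = P·diag(-2, -3)·P⁻¹.
Then M^9 = P·diag(-512, -19683)·P⁻¹ = [[512, 19683], [-1024, -19683]] · [[1, 1], [-2, -1]] = [[-38854, -19171], [38342, 18659]].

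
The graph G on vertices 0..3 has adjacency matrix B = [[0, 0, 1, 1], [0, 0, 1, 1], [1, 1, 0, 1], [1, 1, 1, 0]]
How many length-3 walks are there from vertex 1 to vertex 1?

The number of length-3 walks from vertex 1 to vertex 1 is entry (1,1) of B³, where B is the adjacency matrix.
B² = [[2, 2, 1, 1], [2, 2, 1, 1], [1, 1, 3, 2], [1, 1, 2, 3]]
B³ = [[2, 2, 5, 5], [2, 2, 5, 5], [5, 5, 4, 5], [5, 5, 5, 4]]

2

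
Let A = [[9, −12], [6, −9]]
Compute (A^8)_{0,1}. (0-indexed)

tr A = 0 and det A = −9, so the characteristic polynomial is λ² − (0)λ + (−9) with roots −3 and 3.
Eigenvectors give P = [[−1, 2], [−1, 1]] with P⁻¹ = [[1, −2], [1, −1]], and A = P·diag(−3, 3)·P⁻¹.
Then A^8 = P·diag(6561, 6561)·P⁻¹ = [[−6561, 13122], [−6561, 6561]] · [[1, −2], [1, −1]] = [[6561, 0], [0, 6561]].

0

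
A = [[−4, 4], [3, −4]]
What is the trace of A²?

56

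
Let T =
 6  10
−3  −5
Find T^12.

[[6, 10], [−3, −5]]

T² = T (a projection; rank 1, trace 1), so T^12 = T.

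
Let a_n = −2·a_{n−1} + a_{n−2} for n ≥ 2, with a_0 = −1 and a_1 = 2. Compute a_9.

2378

With companion matrix C = [[−2, 1], [1, 0]], [a_n, a_{n−1}]ᵀ = C·[a_{n−1}, a_{n−2}]ᵀ, so [a_9, a_8]ᵀ = C⁸·[a_1, a_0]ᵀ.
C⁸ = [[985, −408], [−408, 169]], giving [a_9, a_8]ᵀ = [[2378], [−985]].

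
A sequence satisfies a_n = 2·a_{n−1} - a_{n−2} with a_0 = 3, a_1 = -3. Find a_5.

With companion matrix Q = [[2, -1], [1, 0]], [a_n, a_{n−1}]ᵀ = Q·[a_{n−1}, a_{n−2}]ᵀ, so [a_5, a_4]ᵀ = Q⁴·[a_1, a_0]ᵀ.
Q⁴ = [[5, -4], [4, -3]], giving [a_5, a_4]ᵀ = [[-27], [-21]].

-27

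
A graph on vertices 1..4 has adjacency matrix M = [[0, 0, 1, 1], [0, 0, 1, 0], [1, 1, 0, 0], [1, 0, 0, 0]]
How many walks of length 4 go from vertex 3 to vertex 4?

The number of length-4 walks from vertex 3 to vertex 4 is entry (3,4) of M⁴, where M is the adjacency matrix.
M² = [[2, 1, 0, 0], [1, 1, 0, 0], [0, 0, 2, 1], [0, 0, 1, 1]]
M³ = [[0, 0, 3, 2], [0, 0, 2, 1], [3, 2, 0, 0], [2, 1, 0, 0]]
M⁴ = [[5, 3, 0, 0], [3, 2, 0, 0], [0, 0, 5, 3], [0, 0, 3, 2]]

3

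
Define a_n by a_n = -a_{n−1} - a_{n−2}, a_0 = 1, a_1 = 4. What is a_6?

1

With companion matrix Q = [[-1, -1], [1, 0]], [a_n, a_{n−1}]ᵀ = Q·[a_{n−1}, a_{n−2}]ᵀ, so [a_6, a_5]ᵀ = Q⁵·[a_1, a_0]ᵀ.
Q⁵ = [[0, 1], [-1, -1]], giving [a_6, a_5]ᵀ = [[1], [-5]].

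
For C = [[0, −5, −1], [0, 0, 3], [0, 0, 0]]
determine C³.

C is strictly triangular, hence nilpotent: C³ = 0, so C³ = 0.

[[0, 0, 0], [0, 0, 0], [0, 0, 0]]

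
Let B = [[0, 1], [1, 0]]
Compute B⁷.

B² = I (check: tr B = 0 and det B = -1), so B⁷ = B since 7 is odd.

[[0, 1], [1, 0]]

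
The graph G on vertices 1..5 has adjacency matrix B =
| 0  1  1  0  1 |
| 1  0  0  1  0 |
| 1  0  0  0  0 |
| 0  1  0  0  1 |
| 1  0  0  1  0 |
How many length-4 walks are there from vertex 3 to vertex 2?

5

The number of length-4 walks from vertex 3 to vertex 2 is entry (3,2) of B⁴, where B is the adjacency matrix.
B² = [[3, 0, 0, 2, 0], [0, 2, 1, 0, 2], [0, 1, 1, 0, 1], [2, 0, 0, 2, 0], [0, 2, 1, 0, 2]]
B³ = [[0, 5, 3, 0, 5], [5, 0, 0, 4, 0], [3, 0, 0, 2, 0], [0, 4, 2, 0, 4], [5, 0, 0, 4, 0]]
B⁴ = [[13, 0, 0, 10, 0], [0, 9, 5, 0, 9], [0, 5, 3, 0, 5], [10, 0, 0, 8, 0], [0, 9, 5, 0, 9]]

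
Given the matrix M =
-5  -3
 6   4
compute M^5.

[[-65, -33], [66, 34]]

tr M = -1 and det M = -2, so the characteristic polynomial is λ² − (-1)λ + (-2) with roots -2 and 1.
Eigenvectors give P = [[-1, -1], [1, 2]] with P⁻¹ = [[-2, -1], [1, 1]], and M = P·diag(-2, 1)·P⁻¹.
Then M^5 = P·diag(-32, 1)·P⁻¹ = [[32, -1], [-32, 2]] · [[-2, -1], [1, 1]] = [[-65, -33], [66, 34]].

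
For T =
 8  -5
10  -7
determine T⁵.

tr T = 1 and det T = -6, so the characteristic polynomial is λ² − (1)λ + (-6) with roots 3 and -2.
Eigenvectors give P = [[1, -1], [1, -2]] with P⁻¹ = [[2, -1], [1, -1]], and T = P·diag(3, -2)·P⁻¹.
Then T⁵ = P·diag(243, -32)·P⁻¹ = [[243, 32], [243, 64]] · [[2, -1], [1, -1]] = [[518, -275], [550, -307]].

[[518, -275], [550, -307]]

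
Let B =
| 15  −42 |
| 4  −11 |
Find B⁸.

tr B = 4 and det B = 3, so the characteristic polynomial is λ² − (4)λ + (3) with roots 3 and 1.
Eigenvectors give P = [[7, 3], [2, 1]] with P⁻¹ = [[1, −3], [−2, 7]], and B = P·diag(3, 1)·P⁻¹.
Then B⁸ = P·diag(6561, 1)·P⁻¹ = [[45927, 3], [13122, 1]] · [[1, −3], [−2, 7]] = [[45921, −137760], [13120, −39359]].

[[45921, −137760], [13120, −39359]]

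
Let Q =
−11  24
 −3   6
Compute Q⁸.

[[57001, −151320], [18915, −50184]]

tr Q = −5 and det Q = 6, so the characteristic polynomial is λ² − (−5)λ + (6) with roots −3 and −2.
Eigenvectors give P = [[3, −8], [1, −3]] with P⁻¹ = [[3, −8], [1, −3]], and Q = P·diag(−3, −2)·P⁻¹.
Then Q⁸ = P·diag(6561, 256)·P⁻¹ = [[19683, −2048], [6561, −768]] · [[3, −8], [1, −3]] = [[57001, −151320], [18915, −50184]].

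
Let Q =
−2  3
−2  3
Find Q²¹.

[[−2, 3], [−2, 3]]

Q² = Q (a projection; rank 1, trace 1), so Q²¹ = Q.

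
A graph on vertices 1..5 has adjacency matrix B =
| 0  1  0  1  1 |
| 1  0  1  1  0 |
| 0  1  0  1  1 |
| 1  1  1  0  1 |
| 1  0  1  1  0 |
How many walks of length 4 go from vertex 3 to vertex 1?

24

The number of length-4 walks from vertex 3 to vertex 1 is entry (3,1) of B⁴, where B is the adjacency matrix.
B² = [[3, 1, 3, 2, 1], [1, 3, 1, 2, 3], [3, 1, 3, 2, 1], [2, 2, 2, 4, 2], [1, 3, 1, 2, 3]]
B³ = [[4, 8, 4, 8, 8], [8, 4, 8, 8, 4], [4, 8, 4, 8, 8], [8, 8, 8, 8, 8], [8, 4, 8, 8, 4]]
B⁴ = [[24, 16, 24, 24, 16], [16, 24, 16, 24, 24], [24, 16, 24, 24, 16], [24, 24, 24, 32, 24], [16, 24, 16, 24, 24]]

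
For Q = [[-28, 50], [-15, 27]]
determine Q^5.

tr Q = -1 and det Q = -6, so the characteristic polynomial is λ² − (-1)λ + (-6) with roots 2 and -3.
Eigenvectors give P = [[-5, 2], [-3, 1]] with P⁻¹ = [[1, -2], [3, -5]], and Q = P·diag(2, -3)·P⁻¹.
Then Q^5 = P·diag(32, -243)·P⁻¹ = [[-160, -486], [-96, -243]] · [[1, -2], [3, -5]] = [[-1618, 2750], [-825, 1407]].

[[-1618, 2750], [-825, 1407]]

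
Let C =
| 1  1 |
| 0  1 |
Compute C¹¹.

[[1, 11], [0, 1]]

C = I + N where N = [[0, 1], [0, 0]] is strictly upper-triangular, so N² = 0.
(I + N)¹¹ = I + 11·N = [[1, 11], [0, 1]].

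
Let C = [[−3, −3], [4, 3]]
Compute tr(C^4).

C^2 = [[−3, 0], [0, −3]]
C^3 = [[9, 9], [−12, −9]]
C^4 = [[9, 0], [0, 9]]

18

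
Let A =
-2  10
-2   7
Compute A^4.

tr A = 5 and det A = 6, so the characteristic polynomial is λ² − (5)λ + (6) with roots 3 and 2.
Eigenvectors give P = [[2, 5], [1, 2]] with P⁻¹ = [[-2, 5], [1, -2]], and A = P·diag(3, 2)·P⁻¹.
Then A^4 = P·diag(81, 16)·P⁻¹ = [[162, 80], [81, 32]] · [[-2, 5], [1, -2]] = [[-244, 650], [-130, 341]].

[[-244, 650], [-130, 341]]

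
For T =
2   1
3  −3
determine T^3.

T^2 = [[7, −1], [−3, 12]]
T^3 = [[11, 10], [30, −39]]

[[11, 10], [30, −39]]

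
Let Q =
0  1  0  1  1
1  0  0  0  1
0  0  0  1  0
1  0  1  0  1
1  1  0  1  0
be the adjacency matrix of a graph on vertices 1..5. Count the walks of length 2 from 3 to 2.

0

The number of length-2 walks from vertex 3 to vertex 2 is entry (3,2) of Q², where Q is the adjacency matrix.
Q² = [[3, 1, 1, 1, 2], [1, 2, 0, 2, 1], [1, 0, 1, 0, 1], [1, 2, 0, 3, 1], [2, 1, 1, 1, 3]]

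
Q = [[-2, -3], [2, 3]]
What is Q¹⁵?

[[-2, -3], [2, 3]]

Q² = Q (a projection; rank 1, trace 1), so Q¹⁵ = Q.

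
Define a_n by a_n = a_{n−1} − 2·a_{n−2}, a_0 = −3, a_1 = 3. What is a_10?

−135

With companion matrix T = [[1, −2], [1, 0]], [a_n, a_{n−1}]ᵀ = T·[a_{n−1}, a_{n−2}]ᵀ, so [a_10, a_9]ᵀ = T⁹·[a_1, a_0]ᵀ.
T⁹ = [[−11, 34], [−17, 6]], giving [a_10, a_9]ᵀ = [[−135], [−69]].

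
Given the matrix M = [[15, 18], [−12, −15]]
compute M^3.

[[135, 162], [−108, −135]]

tr M = 0 and det M = −9, so the characteristic polynomial is λ² − (0)λ + (−9) with roots 3 and −3.
Eigenvectors give P = [[3, −1], [−2, 1]] with P⁻¹ = [[1, 1], [2, 3]], and M = P·diag(3, −3)·P⁻¹.
Then M^3 = P·diag(27, −27)·P⁻¹ = [[81, 27], [−54, −27]] · [[1, 1], [2, 3]] = [[135, 162], [−108, −135]].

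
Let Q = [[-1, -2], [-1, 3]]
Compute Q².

[[3, -4], [-2, 11]]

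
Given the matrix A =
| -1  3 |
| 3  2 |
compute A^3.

[[-1, 36], [36, 35]]

A^2 = [[10, 3], [3, 13]]
A^3 = [[-1, 36], [36, 35]]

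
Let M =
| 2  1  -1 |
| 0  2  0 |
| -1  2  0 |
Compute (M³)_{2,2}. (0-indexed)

2

M² = [[5, 2, -2], [0, 4, 0], [-2, 3, 1]]
M³ = [[12, 5, -5], [0, 8, 0], [-5, 6, 2]]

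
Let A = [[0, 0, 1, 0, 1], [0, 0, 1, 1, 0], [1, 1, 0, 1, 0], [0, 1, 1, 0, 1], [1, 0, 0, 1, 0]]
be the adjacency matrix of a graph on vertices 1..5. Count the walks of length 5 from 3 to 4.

34

The number of length-5 walks from vertex 3 to vertex 4 is entry (3,4) of A^5, where A is the adjacency matrix.
A^2 = [[2, 1, 0, 2, 0], [1, 2, 1, 1, 1], [0, 1, 3, 1, 2], [2, 1, 1, 3, 0], [0, 1, 2, 0, 2]]
A^3 = [[0, 2, 5, 1, 4], [2, 2, 4, 4, 2], [5, 4, 2, 6, 1], [1, 4, 6, 2, 5], [4, 2, 1, 5, 0]]
A^4 = [[9, 6, 3, 11, 1], [6, 8, 8, 8, 6], [3, 8, 15, 7, 11], [11, 8, 7, 15, 3], [1, 6, 11, 3, 9]]
A^5 = [[4, 14, 26, 10, 20], [14, 16, 22, 22, 14], [26, 22, 18, 34, 10], [10, 22, 34, 18, 26], [20, 14, 10, 26, 4]]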